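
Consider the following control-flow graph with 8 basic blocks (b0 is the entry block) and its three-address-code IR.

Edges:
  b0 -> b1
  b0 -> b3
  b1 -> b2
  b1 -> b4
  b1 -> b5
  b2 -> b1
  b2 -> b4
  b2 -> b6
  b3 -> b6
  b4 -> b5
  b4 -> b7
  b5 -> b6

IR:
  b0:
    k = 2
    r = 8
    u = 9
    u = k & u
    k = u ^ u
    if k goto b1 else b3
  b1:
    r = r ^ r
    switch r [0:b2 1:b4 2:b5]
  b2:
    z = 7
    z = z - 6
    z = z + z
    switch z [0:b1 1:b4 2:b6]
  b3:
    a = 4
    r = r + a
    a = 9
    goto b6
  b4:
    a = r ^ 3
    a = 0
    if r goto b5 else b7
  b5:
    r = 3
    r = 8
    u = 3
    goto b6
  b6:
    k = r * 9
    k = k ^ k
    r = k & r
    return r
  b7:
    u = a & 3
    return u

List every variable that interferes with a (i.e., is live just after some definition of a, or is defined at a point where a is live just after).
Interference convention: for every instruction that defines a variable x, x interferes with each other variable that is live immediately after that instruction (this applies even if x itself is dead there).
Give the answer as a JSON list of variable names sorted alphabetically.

Block summaries:
  b0: {k,r,u} / ∅
  b1: {r} / {r}
  b2: {z} / ∅
  b3: {a,r} / {r}
  b4: {a} / {r}
  b5: {r,u} / ∅
  b6: {k,r} / {r}
  b7: {u} / {a}

Live sets:
  b0: in=∅ out={r}
  b1: in={r} out={r}
  b2: in={r} out={r}
  b3: in={r} out={r}
  b4: in={r} out={a}
  b5: in=∅ out={r}
  b6: in={r} out=∅
  b7: in={a} out=∅

Conflict graph:
  a — {r}
  k — {r,u}
  r — {a,k,u,z}
  u — {k,r}
  z — {r}

N(a) = ["r"]

Answer: ["r"]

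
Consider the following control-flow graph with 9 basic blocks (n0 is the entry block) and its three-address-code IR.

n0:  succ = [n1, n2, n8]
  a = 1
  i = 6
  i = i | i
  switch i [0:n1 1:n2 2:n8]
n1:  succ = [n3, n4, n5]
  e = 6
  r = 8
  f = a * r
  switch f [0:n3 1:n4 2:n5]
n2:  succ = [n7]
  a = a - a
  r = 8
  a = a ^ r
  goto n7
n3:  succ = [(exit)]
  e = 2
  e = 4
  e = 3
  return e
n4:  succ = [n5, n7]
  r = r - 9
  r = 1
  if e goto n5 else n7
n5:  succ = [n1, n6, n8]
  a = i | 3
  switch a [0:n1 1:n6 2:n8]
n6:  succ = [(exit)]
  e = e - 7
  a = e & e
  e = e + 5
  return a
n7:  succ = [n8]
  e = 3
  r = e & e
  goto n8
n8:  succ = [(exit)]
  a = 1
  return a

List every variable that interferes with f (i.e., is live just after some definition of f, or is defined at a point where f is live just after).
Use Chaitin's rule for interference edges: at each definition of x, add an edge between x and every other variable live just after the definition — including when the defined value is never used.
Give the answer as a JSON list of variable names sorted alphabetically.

def/use:
  n0: def={a,i} ue=∅
  n1: def={e,f,r} ue={a}
  n2: def={a,r} ue={a}
  n3: def={e} ue=∅
  n4: def={r} ue={e,r}
  n5: def={a} ue={i}
  n6: def={a,e} ue={e}
  n7: def={e,r} ue=∅
  n8: def={a} ue=∅

Liveness:
  live n0: ∅→{a,i}
  live n1: {a,i}→{e,i,r}
  live n2: {a}→∅
  live n3: ∅→∅
  live n4: {e,i,r}→{e,i}
  live n5: {e,i}→{a,e,i}
  live n6: {e}→∅
  live n7: ∅→∅
  live n8: ∅→∅

Interfere edges:
  a↔{e,i,r}
  e↔{a,f,i,r}
  f↔{e,i,r}
  i↔{a,e,f,r}
  r↔{a,e,f,i}

N(f) = ["e", "i", "r"]

Answer: ["e", "i", "r"]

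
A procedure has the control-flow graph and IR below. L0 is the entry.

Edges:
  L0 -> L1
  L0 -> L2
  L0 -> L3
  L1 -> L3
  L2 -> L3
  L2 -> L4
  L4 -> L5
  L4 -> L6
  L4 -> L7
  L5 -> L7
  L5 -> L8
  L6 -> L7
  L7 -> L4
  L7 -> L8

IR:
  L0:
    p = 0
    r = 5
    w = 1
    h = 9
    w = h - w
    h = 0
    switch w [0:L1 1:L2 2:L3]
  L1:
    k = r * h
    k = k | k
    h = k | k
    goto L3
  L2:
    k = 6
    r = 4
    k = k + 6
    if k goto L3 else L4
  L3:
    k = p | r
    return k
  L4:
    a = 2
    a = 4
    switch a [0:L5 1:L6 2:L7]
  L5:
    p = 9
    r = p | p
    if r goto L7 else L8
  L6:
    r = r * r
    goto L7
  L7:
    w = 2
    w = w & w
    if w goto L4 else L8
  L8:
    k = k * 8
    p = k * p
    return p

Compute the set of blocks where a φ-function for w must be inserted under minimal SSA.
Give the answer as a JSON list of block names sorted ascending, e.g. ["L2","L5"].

Answer: ["L4", "L8"]

Derivation:
idom tree: L1←L0 L2←L0 L3←L0 L4←L2 L5←L4 L6←L4 L7←L4 L8←L4
Join-block Dom:
  L3: preds {L0,L1,L2}: {L0} ∩ {L0,L1} ∩ {L0,L2} = {L0}; idom=L0
  L4: preds {L2,L7}: {L0,L2} ∩ {L0,L2,L4,L7} = {L0,L2}; idom=L2
  L7: preds {L4,L5,L6}: {L0,L2,L4} ∩ {L0,L2,L4,L5} ∩ {L0,L2,L4,L6} = {L0,L2,L4}; idom=L4
  L8: preds {L5,L7}: {L0,L2,L4,L5} ∩ {L0,L2,L4,L7} = {L0,L2,L4}; idom=L4

Frontier:
  L3←L0: walk · to L0
  L3←L1: walk L1 to L0
  L3←L2: walk L2 to L0
  L4←L2: walk · to L2
  L4←L7: walk L7→L4 to L2
  L7←L4: walk · to L4
  L7←L5: walk L5 to L4
  L7←L6: walk L6 to L4
  L8←L5: walk L5 to L4
  L8←L7: walk L7 to L4
  DF(L0)=∅
  DF(L1)={L3}
  DF(L2)={L3}
  DF(L3)=∅
  DF(L4)={L4}
  DF(L5)={L7,L8}
  DF(L6)={L7}
  DF(L7)={L4,L8}
  DF(L8)=∅

φ for w: defs {L0,L7}
  DF⁺ = {L4,L8}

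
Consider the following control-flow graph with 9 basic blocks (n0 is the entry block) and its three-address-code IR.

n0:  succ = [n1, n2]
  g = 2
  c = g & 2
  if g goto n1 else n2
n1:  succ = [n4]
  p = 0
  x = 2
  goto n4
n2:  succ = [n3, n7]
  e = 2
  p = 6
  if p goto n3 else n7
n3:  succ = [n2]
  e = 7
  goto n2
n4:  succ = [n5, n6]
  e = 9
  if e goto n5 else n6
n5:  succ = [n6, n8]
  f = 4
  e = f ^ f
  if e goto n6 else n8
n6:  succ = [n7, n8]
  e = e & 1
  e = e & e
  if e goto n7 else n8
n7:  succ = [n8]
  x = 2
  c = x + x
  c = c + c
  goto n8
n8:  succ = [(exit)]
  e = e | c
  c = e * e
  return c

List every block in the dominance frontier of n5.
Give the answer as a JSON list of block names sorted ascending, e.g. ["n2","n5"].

idom tree: n1←n0 n2←n0 n3←n2 n4←n1 n5←n4 n6←n4 n7←n0 n8←n0
Dom∩ at merges:
  n2: preds {n0,n3}: {n0} ∩ {n0,n2,n3} = {n0}; idom=n0
  n6: preds {n4,n5}: {n0,n1,n4} ∩ {n0,n1,n4,n5} = {n0,n1,n4}; idom=n4
  n7: preds {n2,n6}: {n0,n2} ∩ {n0,n1,n4,n6} = {n0}; idom=n0
  n8: preds {n5,n6,n7}: {n0,n1,n4,n5} ∩ {n0,n1,n4,n6} ∩ {n0,n7} = {n0}; idom=n0

DF derivation:
  n2←n0: walk · to n0
  n2←n3: walk n3→n2 to n0
  n6←n4: walk · to n4
  n6←n5: walk n5 to n4
  n7←n2: walk n2 to n0
  n7←n6: walk n6→n4→n1 to n0
  n8←n5: walk n5→n4→n1 to n0
  n8←n6: walk n6→n4→n1 to n0
  n8←n7: walk n7 to n0
  n0: DF=∅
  n1: DF={n7,n8}
  n2: DF={n2,n7}
  n3: DF={n2}
  n4: DF={n7,n8}
  n5: DF={n6,n8}
  n6: DF={n7,n8}
  n7: DF={n8}
  n8: DF=∅

DF(n5) = ["n6", "n8"]

Answer: ["n6", "n8"]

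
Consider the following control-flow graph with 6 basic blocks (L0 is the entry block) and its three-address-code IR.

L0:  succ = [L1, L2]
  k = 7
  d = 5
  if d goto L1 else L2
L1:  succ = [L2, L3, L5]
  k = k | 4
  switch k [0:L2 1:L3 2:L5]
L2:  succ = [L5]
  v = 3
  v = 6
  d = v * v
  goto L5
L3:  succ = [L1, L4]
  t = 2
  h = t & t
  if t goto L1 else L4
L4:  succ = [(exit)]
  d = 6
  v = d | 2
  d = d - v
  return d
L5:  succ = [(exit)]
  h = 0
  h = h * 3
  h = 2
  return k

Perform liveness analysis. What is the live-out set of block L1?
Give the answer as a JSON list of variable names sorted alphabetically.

Answer: ["k"]

Analysis:
Block summaries:
  L0: {d,k} / ∅
  L1: {k} / {k}
  L2: {d,v} / ∅
  L3: {h,t} / ∅
  L4: {d,v} / ∅
  L5: {h} / {k}

Liveness:
  L0 li=∅ lo={k}
  L1 li={k} lo={k}
  L2 li={k} lo={k}
  L3 li={k} lo={k}
  L4 li=∅ lo=∅
  L5 li={k} lo=∅

live-out(L1) = ["k"]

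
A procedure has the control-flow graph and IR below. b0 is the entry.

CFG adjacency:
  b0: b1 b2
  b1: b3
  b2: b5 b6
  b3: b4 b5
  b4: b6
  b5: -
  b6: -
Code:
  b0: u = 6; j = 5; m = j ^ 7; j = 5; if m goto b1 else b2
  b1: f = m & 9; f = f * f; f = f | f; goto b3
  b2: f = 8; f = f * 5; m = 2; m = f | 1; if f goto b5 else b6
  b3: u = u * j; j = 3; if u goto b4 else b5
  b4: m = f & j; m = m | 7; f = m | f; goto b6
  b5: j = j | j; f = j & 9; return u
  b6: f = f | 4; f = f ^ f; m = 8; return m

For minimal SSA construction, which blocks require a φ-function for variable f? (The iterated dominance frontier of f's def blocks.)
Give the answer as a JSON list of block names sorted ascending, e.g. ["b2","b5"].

idom tree: b1←b0 b2←b0 b3←b1 b4←b3 b5←b0 b6←b0
Dom at joins:
  b5: preds {b2,b3}: {b0,b2} ∩ {b0,b1,b3} = {b0}; idom=b0
  b6: preds {b2,b4}: {b0,b2} ∩ {b0,b1,b3,b4} = {b0}; idom=b0

DF walk-up:
  b5←b2: walk b2 to b0
  b5←b3: walk b3→b1 to b0
  b6←b2: walk b2 to b0
  b6←b4: walk b4→b3→b1 to b0
  b0 → ∅
  b1 → {b5,b6}
  b2 → {b5,b6}
  b3 → {b5,b6}
  b4 → {b6}
  b5 → ∅
  b6 → ∅

φ for f: defs {b1,b2,b4,b5,b6}
  DF⁺ = {b5,b6}

Answer: ["b5", "b6"]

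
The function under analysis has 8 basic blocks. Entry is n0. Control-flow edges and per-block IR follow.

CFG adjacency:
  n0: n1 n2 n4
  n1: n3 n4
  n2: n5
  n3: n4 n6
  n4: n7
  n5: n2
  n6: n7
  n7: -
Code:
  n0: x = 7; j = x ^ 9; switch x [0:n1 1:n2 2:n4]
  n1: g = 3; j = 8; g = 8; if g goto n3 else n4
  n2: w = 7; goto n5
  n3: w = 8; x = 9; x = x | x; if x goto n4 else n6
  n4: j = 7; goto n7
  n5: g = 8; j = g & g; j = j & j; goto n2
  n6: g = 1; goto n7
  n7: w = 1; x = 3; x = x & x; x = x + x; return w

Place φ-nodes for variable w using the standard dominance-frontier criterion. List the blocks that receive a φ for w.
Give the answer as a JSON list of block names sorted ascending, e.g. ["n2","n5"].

Answer: ["n2", "n4", "n7"]

Working:
idom tree: n1←n0 n2←n0 n3←n1 n4←n0 n5←n2 n6←n3 n7←n0
Dom at joins:
  n2: preds {n0,n5}: {n0} ∩ {n0,n2,n5} = {n0}; idom=n0
  n4: preds {n0,n1,n3}: {n0} ∩ {n0,n1} ∩ {n0,n1,n3} = {n0}; idom=n0
  n7: preds {n4,n6}: {n0,n4} ∩ {n0,n1,n3,n6} = {n0}; idom=n0

Frontier:
  n2←n0: walk · to n0
  n2←n5: walk n5→n2 to n0
  n4←n0: walk · to n0
  n4←n1: walk n1 to n0
  n4←n3: walk n3→n1 to n0
  n7←n4: walk n4 to n0
  n7←n6: walk n6→n3→n1 to n0
  DF(n0)=∅
  DF(n1)={n4,n7}
  DF(n2)={n2}
  DF(n3)={n4,n7}
  DF(n4)={n7}
  DF(n5)={n2}
  DF(n6)={n7}
  DF(n7)=∅

φ for w: defs {n2,n3,n7}
  DF⁺ = {n2,n4,n7}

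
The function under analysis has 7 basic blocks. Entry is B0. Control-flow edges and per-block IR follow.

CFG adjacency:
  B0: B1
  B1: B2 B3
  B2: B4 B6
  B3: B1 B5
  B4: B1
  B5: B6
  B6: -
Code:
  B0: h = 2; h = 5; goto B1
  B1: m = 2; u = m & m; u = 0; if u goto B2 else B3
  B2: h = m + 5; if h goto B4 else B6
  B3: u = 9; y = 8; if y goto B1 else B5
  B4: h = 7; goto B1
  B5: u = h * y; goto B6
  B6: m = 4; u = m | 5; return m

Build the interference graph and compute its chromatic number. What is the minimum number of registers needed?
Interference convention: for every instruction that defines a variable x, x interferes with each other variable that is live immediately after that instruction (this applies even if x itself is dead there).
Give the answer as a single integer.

Per-block:
  B0: def={h} ue=∅
  B1: def={m,u} ue=∅
  B2: def={h} ue={m}
  B3: def={u,y} ue=∅
  B4: def={h} ue=∅
  B5: def={u} ue={h,y}
  B6: def={m,u} ue=∅

Live sets:
  live B0: ∅→{h}
  live B1: {h}→{h,m}
  live B2: {m}→∅
  live B3: {h}→{h,y}
  live B4: ∅→{h}
  live B5: {h,y}→∅
  live B6: ∅→∅

Interfere edges:
  h — {m,u,y}
  m — {h,u}
  u — {h,m}
  y — {h}

Registers:
  lower bound: {h,m,u} mutually conflict ⇒ χ ≥ 3
  assign h→c0 m→c1 u→c2 y→c1 — no edge inside a register ⇒ χ ≤ 3
  χ = 3

Answer: 3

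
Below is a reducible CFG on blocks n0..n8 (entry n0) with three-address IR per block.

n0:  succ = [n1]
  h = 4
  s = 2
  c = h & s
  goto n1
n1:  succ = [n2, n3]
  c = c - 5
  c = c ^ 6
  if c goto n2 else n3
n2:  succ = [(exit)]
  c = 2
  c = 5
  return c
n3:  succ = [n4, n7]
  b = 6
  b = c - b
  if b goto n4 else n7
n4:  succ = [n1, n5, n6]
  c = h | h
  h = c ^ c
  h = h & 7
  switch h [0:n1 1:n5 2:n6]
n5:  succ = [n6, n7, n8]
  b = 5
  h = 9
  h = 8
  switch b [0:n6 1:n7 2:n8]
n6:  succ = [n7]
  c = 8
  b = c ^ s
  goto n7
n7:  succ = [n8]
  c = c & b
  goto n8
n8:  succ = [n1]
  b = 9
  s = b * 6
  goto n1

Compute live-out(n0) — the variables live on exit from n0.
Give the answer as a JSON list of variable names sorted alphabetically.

def/use:
  n0: def={c,h,s} ue=∅
  n1: def={c} ue={c}
  n2: def={c} ue=∅
  n3: def={b} ue={c}
  n4: def={c,h} ue={h}
  n5: def={b,h} ue=∅
  n6: def={b,c} ue={s}
  n7: def={c} ue={b,c}
  n8: def={b,s} ue=∅

Live sets:
  n0 li=∅ lo={c,h,s}
  n1 li={c,h,s} lo={c,h,s}
  n2 li=∅ lo=∅
  n3 li={c,h,s} lo={b,c,h,s}
  n4 li={h,s} lo={c,h,s}
  n5 li={c,s} lo={b,c,h,s}
  n6 li={h,s} lo={b,c,h}
  n7 li={b,c,h} lo={c,h}
  n8 li={c,h} lo={c,h,s}

live-out(n0) = ["c", "h", "s"]

Answer: ["c", "h", "s"]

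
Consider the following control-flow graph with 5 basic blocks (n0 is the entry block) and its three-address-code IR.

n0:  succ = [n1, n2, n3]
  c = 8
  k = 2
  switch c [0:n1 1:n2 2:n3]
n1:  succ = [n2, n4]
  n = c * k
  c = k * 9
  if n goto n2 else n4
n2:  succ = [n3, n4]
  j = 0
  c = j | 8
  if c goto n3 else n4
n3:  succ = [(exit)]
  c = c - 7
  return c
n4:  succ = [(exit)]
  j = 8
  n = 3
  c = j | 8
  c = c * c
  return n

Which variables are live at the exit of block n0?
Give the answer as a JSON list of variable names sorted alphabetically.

Answer: ["c", "k"]

Derivation:
Block summaries:
  n0: def={c,k} ue=∅
  n1: def={c,n} ue={c,k}
  n2: def={c,j} ue=∅
  n3: def={c} ue={c}
  n4: def={c,j,n} ue=∅

Liveness:
  live n0: ∅→{c,k}
  live n1: {c,k}→∅
  live n2: ∅→{c}
  live n3: {c}→∅
  live n4: ∅→∅

live-out(n0) = ["c", "k"]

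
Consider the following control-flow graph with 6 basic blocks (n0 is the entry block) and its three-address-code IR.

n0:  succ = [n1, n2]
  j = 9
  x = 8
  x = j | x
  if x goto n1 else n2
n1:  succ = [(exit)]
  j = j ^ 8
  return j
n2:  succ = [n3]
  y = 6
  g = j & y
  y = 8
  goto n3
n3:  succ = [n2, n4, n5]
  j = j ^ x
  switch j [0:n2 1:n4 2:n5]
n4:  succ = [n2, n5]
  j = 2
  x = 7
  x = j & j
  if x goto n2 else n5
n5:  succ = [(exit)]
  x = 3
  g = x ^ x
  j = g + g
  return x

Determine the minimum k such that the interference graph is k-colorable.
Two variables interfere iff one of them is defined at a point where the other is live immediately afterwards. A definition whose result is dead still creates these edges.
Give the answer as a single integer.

Block summaries:
  n0: {j,x} / ∅
  n1: {j} / {j}
  n2: {g,y} / {j}
  n3: {j} / {j,x}
  n4: {j,x} / ∅
  n5: {g,j,x} / ∅

Live sets:
  live n0: ∅→{j,x}
  live n1: {j}→∅
  live n2: {j,x}→{j,x}
  live n3: {j,x}→{j,x}
  live n4: ∅→{j,x}
  live n5: ∅→∅

Interfere edges:
  g: {j,x}
  j: {g,x,y}
  x: {g,j,y}
  y: {j,x}

Registers:
  {g,j,x} pairwise interfere (3-clique) ⇒ χ ≥ 3
  assign g→R2 j→R0 x→R1 y→R2 — no edge inside a register ⇒ χ ≤ 3
  χ = 3

Answer: 3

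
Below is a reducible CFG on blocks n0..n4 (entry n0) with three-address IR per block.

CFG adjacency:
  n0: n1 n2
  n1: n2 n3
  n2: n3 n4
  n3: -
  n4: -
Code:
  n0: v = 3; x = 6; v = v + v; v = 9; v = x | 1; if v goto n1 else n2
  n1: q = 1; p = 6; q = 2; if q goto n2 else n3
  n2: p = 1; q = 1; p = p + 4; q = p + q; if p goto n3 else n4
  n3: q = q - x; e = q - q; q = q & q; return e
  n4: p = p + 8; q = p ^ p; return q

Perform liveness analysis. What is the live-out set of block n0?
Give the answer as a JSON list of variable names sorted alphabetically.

Block summaries:
  n0: def={v,x} ue=∅
  n1: def={p,q} ue=∅
  n2: def={p,q} ue=∅
  n3: def={e,q} ue={q,x}
  n4: def={p,q} ue={p}

Liveness:
  live n0: ∅→{x}
  live n1: {x}→{q,x}
  live n2: {x}→{p,q,x}
  live n3: {q,x}→∅
  live n4: {p}→∅

live-out(n0) = ["x"]

Answer: ["x"]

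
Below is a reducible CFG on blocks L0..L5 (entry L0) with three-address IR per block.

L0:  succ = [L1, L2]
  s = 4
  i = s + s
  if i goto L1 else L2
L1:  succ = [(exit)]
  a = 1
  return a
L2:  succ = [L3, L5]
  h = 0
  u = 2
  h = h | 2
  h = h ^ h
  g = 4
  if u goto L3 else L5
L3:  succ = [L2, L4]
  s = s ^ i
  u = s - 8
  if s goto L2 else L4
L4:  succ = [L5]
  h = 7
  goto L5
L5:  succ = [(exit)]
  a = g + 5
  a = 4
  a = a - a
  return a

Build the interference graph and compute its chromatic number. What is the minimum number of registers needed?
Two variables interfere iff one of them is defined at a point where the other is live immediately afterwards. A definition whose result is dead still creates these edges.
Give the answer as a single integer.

Answer: 5

Derivation:
def/use:
  L0 def {i,s} use ∅
  L1 def {a} use ∅
  L2 def {g,h,u} use ∅
  L3 def {s,u} use {i,s}
  L4 def {h} use ∅
  L5 def {a} use {g}

Live sets:
  live L0: ∅→{i,s}
  live L1: ∅→∅
  live L2: {i,s}→{g,i,s}
  live L3: {g,i,s}→{g,i,s}
  live L4: {g}→{g}
  live L5: {g}→∅

Conflict graph:
  a↔∅
  g↔{h,i,s,u}
  h↔{g,i,s,u}
  i↔{g,h,s,u}
  s↔{g,h,i,u}
  u↔{g,h,i,s}

Colouring:
  {g,h,i,s,u} pairwise interfere (5-clique) ⇒ χ ≥ 5
  assign a→c0 g→c0 h→c1 i→c2 s→c3 u→c4 — no edge inside a register ⇒ χ ≤ 5
  χ = 5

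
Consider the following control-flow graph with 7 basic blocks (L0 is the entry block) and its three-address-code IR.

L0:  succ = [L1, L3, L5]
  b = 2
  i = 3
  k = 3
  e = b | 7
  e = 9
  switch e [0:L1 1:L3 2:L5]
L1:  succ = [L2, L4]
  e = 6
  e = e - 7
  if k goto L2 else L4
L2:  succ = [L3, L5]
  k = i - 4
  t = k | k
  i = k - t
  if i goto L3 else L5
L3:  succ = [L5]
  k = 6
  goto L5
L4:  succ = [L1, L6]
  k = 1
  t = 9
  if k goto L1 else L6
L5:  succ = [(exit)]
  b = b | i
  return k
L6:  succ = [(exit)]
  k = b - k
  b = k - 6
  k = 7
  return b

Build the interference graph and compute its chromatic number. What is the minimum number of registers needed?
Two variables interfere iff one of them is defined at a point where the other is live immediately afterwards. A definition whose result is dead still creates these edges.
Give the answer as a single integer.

Answer: 4

Working:
def/use:
  L0: def={b,e,i,k} ue=∅
  L1: def={e} ue={k}
  L2: def={i,k,t} ue={i}
  L3: def={k} ue=∅
  L4: def={k,t} ue=∅
  L5: def={b} ue={b,i,k}
  L6: def={b,k} ue={b,k}

Live sets:
  L0 li=∅ lo={b,i,k}
  L1 li={b,i,k} lo={b,i}
  L2 li={b,i} lo={b,i,k}
  L3 li={b,i} lo={b,i,k}
  L4 li={b,i} lo={b,i,k}
  L5 li={b,i,k} lo=∅
  L6 li={b,k} lo=∅

Interfere edges:
  b↔{e,i,k,t}
  e↔{b,i,k}
  i↔{b,e,k,t}
  k↔{b,e,i,t}
  t↔{b,i,k}

Colouring:
  {b,e,i,k} pairwise interfere (4-clique) ⇒ χ ≥ 4
  4-colouring: R0={b}  R1={i}  R2={k}  R3={e,t}
  χ = 4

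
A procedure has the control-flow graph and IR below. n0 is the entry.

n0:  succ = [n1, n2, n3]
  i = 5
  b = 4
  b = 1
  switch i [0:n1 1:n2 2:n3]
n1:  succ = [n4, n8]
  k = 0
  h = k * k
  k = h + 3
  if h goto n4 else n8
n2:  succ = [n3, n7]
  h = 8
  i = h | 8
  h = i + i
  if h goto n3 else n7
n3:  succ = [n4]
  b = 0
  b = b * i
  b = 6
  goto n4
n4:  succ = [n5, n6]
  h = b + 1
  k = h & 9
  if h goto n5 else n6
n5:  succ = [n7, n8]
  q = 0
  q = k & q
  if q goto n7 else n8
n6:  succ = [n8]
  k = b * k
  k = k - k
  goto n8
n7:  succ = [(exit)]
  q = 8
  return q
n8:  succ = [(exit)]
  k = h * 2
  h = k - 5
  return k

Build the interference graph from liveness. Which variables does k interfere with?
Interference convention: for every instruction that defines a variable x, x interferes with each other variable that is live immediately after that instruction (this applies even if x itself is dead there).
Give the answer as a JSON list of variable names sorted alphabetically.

Answer: ["b", "h", "q"]

Analysis:
Per-block:
  n0 def {b,i} use ∅
  n1 def {h,k} use ∅
  n2 def {h,i} use ∅
  n3 def {b} use {i}
  n4 def {h,k} use {b}
  n5 def {q} use {k}
  n6 def {k} use {b,k}
  n7 def {q} use ∅
  n8 def {h,k} use {h}

Live sets:
  live n0: ∅→{b,i}
  live n1: {b}→{b,h}
  live n2: ∅→{i}
  live n3: {i}→{b}
  live n4: {b}→{b,h,k}
  live n5: {h,k}→{h}
  live n6: {b,h,k}→{h}
  live n7: ∅→∅
  live n8: {h}→∅

Conflict graph:
  b↔{h,i,k}
  h↔{b,i,k,q}
  i↔{b,h}
  k↔{b,h,q}
  q↔{h,k}

N(k) = ["b", "h", "q"]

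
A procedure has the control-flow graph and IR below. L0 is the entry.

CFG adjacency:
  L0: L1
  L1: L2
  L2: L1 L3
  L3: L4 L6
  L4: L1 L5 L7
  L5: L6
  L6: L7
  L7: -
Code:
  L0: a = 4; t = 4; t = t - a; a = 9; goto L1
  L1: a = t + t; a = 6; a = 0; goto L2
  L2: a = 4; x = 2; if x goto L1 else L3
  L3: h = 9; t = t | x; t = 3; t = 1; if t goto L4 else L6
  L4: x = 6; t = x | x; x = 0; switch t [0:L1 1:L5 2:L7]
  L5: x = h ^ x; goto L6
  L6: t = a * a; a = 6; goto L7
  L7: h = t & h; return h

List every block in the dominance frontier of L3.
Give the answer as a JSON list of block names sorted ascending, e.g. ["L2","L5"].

idom tree: L1←L0 L2←L1 L3←L2 L4←L3 L5←L4 L6←L3 L7←L3
Join-block Dom:
  L1: preds {L0,L2,L4}: {L0} ∩ {L0,L1,L2} ∩ {L0,L1,L2,L3,L4} = {L0}; idom=L0
  L6: preds {L3,L5}: {L0,L1,L2,L3} ∩ {L0,L1,L2,L3,L4,L5} = {L0,L1,L2,L3}; idom=L3
  L7: preds {L4,L6}: {L0,L1,L2,L3,L4} ∩ {L0,L1,L2,L3,L6} = {L0,L1,L2,L3}; idom=L3

Frontier:
  L1←L0: walk · to L0
  L1←L2: walk L2→L1 to L0
  L1←L4: walk L4→L3→L2→L1 to L0
  L6←L3: walk · to L3
  L6←L5: walk L5→L4 to L3
  L7←L4: walk L4 to L3
  L7←L6: walk L6 to L3
  DF(L0)=∅
  DF(L1)={L1}
  DF(L2)={L1}
  DF(L3)={L1}
  DF(L4)={L1,L6,L7}
  DF(L5)={L6}
  DF(L6)={L7}
  DF(L7)=∅

DF(L3) = ["L1"]

Answer: ["L1"]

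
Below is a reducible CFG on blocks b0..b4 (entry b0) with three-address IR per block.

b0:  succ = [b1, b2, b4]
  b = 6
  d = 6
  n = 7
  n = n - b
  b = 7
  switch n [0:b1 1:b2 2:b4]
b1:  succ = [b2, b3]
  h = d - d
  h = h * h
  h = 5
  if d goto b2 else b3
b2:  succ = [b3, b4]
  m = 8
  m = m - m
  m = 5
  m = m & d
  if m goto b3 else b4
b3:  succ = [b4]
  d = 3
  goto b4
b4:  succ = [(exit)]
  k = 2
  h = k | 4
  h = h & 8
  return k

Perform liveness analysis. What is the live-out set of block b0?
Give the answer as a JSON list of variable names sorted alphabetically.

Answer: ["d"]

Working:
Per-block:
  b0: def={b,d,n} ue=∅
  b1: def={h} ue={d}
  b2: def={m} ue={d}
  b3: def={d} ue=∅
  b4: def={h,k} ue=∅

Backward fixpoint:
  b0 li=∅ lo={d}
  b1 li={d} lo={d}
  b2 li={d} lo=∅
  b3 li=∅ lo=∅
  b4 li=∅ lo=∅

live-out(b0) = ["d"]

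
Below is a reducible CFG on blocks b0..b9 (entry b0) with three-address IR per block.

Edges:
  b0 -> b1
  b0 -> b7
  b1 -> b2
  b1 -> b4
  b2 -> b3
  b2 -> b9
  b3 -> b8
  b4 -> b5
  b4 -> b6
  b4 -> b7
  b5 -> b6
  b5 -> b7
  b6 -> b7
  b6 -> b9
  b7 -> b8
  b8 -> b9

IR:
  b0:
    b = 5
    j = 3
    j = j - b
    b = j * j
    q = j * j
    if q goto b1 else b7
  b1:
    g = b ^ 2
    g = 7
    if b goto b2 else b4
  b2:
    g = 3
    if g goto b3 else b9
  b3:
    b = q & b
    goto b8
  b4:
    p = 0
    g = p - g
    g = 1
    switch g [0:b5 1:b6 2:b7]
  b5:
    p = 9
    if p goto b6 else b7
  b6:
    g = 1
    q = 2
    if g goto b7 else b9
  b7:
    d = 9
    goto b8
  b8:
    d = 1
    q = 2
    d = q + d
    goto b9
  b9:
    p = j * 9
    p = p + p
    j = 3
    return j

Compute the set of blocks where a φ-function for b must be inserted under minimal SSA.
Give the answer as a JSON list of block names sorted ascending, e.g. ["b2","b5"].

Answer: ["b8", "b9"]

Working:
idom tree: b1←b0 b2←b1 b3←b2 b4←b1 b5←b4 b6←b4 b7←b0 b8←b0 b9←b0
Join-block Dom:
  b6: preds {b4,b5}: {b0,b1,b4} ∩ {b0,b1,b4,b5} = {b0,b1,b4}; idom=b4
  b7: preds {b0,b4,b5,b6}: {b0} ∩ {b0,b1,b4} ∩ {b0,b1,b4,b5} ∩ {b0,b1,b4,b6} = {b0}; idom=b0
  b8: preds {b3,b7}: {b0,b1,b2,b3} ∩ {b0,b7} = {b0}; idom=b0
  b9: preds {b2,b6,b8}: {b0,b1,b2} ∩ {b0,b1,b4,b6} ∩ {b0,b8} = {b0}; idom=b0

DF walk-up:
  b6←b4: walk · to b4
  b6←b5: walk b5 to b4
  b7←b0: walk · to b0
  b7←b4: walk b4→b1 to b0
  b7←b5: walk b5→b4→b1 to b0
  b7←b6: walk b6→b4→b1 to b0
  b8←b3: walk b3→b2→b1 to b0
  b8←b7: walk b7 to b0
  b9←b2: walk b2→b1 to b0
  b9←b6: walk b6→b4→b1 to b0
  b9←b8: walk b8 to b0
  b0 → ∅
  b1 → {b7,b8,b9}
  b2 → {b8,b9}
  b3 → {b8}
  b4 → {b7,b9}
  b5 → {b6,b7}
  b6 → {b7,b9}
  b7 → {b8}
  b8 → {b9}
  b9 → ∅

φ for b: defs {b0,b3}
  DF⁺ = {b8,b9}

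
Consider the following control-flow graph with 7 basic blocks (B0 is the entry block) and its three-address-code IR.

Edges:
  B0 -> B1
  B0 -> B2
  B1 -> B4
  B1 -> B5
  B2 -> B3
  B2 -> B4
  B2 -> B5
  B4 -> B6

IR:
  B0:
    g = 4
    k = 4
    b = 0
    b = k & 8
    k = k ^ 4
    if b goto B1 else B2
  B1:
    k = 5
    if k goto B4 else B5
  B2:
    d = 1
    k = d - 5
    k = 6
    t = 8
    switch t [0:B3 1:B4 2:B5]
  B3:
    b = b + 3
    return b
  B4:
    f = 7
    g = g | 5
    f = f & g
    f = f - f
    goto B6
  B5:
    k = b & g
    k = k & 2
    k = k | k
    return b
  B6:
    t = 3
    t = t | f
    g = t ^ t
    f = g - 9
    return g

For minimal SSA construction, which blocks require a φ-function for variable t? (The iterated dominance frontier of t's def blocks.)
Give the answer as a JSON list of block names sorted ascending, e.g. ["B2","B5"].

idom tree: B1←B0 B2←B0 B3←B2 B4←B0 B5←B0 B6←B4
Dom∩ at merges:
  B4: preds {B1,B2}: {B0,B1} ∩ {B0,B2} = {B0}; idom=B0
  B5: preds {B1,B2}: {B0,B1} ∩ {B0,B2} = {B0}; idom=B0

DF walk-up:
  join B4 pred B1: B1 stop@B0
  join B4 pred B2: B2 stop@B0
  join B5 pred B1: B1 stop@B0
  join B5 pred B2: B2 stop@B0
  B0 → ∅
  B1 → {B4,B5}
  B2 → {B4,B5}
  B3 → ∅
  B4 → ∅
  B5 → ∅
  B6 → ∅

φ for t: defs {B2,B6}
  DF⁺ = {B4,B5}

Answer: ["B4", "B5"]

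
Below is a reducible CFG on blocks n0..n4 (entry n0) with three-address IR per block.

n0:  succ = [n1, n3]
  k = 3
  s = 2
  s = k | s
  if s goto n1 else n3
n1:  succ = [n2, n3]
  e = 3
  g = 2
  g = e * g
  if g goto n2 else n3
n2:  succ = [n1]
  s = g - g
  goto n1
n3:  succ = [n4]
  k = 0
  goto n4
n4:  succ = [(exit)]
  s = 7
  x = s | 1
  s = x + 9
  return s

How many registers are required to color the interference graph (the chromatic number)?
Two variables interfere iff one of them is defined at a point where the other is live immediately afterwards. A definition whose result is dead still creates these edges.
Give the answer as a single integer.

Answer: 2

Working:
Per-block:
  n0: def={k,s} ue=∅
  n1: def={e,g} ue=∅
  n2: def={s} ue={g}
  n3: def={k} ue=∅
  n4: def={s,x} ue=∅

Backward fixpoint:
  live n0: ∅→∅
  live n1: ∅→{g}
  live n2: {g}→∅
  live n3: ∅→∅
  live n4: ∅→∅

Conflict graph:
  e↔{g}
  g↔{e}
  k↔{s}
  s↔{k}
  x↔∅

Colouring:
  clique {e,g} ⇒ need ≥ 2
  assign e→c0 g→c1 k→c0 s→c1 x→c0 — no edge inside a register ⇒ χ ≤ 2
  χ = 2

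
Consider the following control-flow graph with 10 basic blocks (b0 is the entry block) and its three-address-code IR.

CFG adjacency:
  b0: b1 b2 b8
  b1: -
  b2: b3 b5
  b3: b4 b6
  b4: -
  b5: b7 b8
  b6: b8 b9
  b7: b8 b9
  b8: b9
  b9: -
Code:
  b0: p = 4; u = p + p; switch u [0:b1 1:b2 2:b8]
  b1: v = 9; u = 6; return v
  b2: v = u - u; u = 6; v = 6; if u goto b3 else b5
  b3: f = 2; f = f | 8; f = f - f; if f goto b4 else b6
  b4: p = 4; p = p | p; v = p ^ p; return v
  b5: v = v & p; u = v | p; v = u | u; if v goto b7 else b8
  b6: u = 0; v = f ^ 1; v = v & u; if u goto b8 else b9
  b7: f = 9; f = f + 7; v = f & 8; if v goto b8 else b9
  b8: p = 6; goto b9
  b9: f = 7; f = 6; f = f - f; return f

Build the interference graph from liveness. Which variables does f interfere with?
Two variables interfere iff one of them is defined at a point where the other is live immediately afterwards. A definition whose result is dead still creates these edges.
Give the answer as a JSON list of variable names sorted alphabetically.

Block summaries:
  b0: def={p,u} ue=∅
  b1: def={u,v} ue=∅
  b2: def={u,v} ue={u}
  b3: def={f} ue=∅
  b4: def={p,v} ue=∅
  b5: def={u,v} ue={p,v}
  b6: def={u,v} ue={f}
  b7: def={f,v} ue=∅
  b8: def={p} ue=∅
  b9: def={f} ue=∅

Backward fixpoint:
  b0: in=∅ out={p,u}
  b1: in=∅ out=∅
  b2: in={p,u} out={p,v}
  b3: in=∅ out={f}
  b4: in=∅ out=∅
  b5: in={p,v} out=∅
  b6: in={f} out=∅
  b7: in=∅ out=∅
  b8: in=∅ out=∅
  b9: in=∅ out=∅

Interfere edges:
  f: {u}
  p: {u,v}
  u: {f,p,v}
  v: {p,u}

N(f) = ["u"]

Answer: ["u"]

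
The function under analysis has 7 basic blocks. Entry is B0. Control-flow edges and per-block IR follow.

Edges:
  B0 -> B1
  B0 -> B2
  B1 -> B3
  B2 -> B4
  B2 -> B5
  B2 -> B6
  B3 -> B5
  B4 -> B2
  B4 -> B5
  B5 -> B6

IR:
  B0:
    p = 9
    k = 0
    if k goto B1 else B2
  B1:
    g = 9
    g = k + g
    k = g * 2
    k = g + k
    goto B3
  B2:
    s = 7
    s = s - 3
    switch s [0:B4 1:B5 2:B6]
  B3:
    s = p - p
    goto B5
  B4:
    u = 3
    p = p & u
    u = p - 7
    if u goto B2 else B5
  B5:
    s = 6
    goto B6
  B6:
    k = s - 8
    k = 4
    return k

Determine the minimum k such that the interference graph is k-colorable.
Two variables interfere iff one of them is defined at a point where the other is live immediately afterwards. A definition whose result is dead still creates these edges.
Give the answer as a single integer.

Answer: 3

Working:
Block summaries:
  B0: def={k,p} ue=∅
  B1: def={g,k} ue={k}
  B2: def={s} ue=∅
  B3: def={s} ue={p}
  B4: def={p,u} ue={p}
  B5: def={s} ue=∅
  B6: def={k} ue={s}

Liveness:
  live B0: ∅→{k,p}
  live B1: {k,p}→{p}
  live B2: {p}→{p,s}
  live B3: {p}→∅
  live B4: {p}→{p}
  live B5: ∅→{s}
  live B6: {s}→∅

Conflict graph:
  g: {k,p}
  k: {g,p}
  p: {g,k,s,u}
  s: {p}
  u: {p}

Colouring:
  lower bound: {g,k,p} mutually conflict ⇒ χ ≥ 3
  3-colouring: R0={p}  R1={g,s,u}  R2={k}
  χ = 3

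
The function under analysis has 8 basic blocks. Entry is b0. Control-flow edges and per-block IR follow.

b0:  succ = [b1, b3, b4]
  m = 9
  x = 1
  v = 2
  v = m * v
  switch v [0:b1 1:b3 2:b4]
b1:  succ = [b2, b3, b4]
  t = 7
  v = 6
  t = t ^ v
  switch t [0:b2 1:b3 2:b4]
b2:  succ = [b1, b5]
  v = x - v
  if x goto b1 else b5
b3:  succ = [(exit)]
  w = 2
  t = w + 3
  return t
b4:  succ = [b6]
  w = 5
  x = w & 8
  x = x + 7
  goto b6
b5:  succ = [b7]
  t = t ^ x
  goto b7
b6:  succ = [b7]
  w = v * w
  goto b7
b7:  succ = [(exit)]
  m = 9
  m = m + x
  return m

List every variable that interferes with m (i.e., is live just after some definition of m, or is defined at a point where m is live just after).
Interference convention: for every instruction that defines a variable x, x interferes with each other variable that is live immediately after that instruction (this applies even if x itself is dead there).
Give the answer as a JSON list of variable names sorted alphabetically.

def/use:
  b0 def {m,v,x} use ∅
  b1 def {t,v} use ∅
  b2 def {v} use {v,x}
  b3 def {t,w} use ∅
  b4 def {w,x} use ∅
  b5 def {t} use {t,x}
  b6 def {w} use {v,w}
  b7 def {m} use {x}

Live sets:
  b0: in=∅ out={v,x}
  b1: in={x} out={t,v,x}
  b2: in={t,v,x} out={t,x}
  b3: in=∅ out=∅
  b4: in={v} out={v,w,x}
  b5: in={t,x} out={x}
  b6: in={v,w,x} out={x}
  b7: in={x} out=∅

Interference:
  m: {v,x}
  t: {v,x}
  v: {m,t,w,x}
  w: {v,x}
  x: {m,t,v,w}

N(m) = ["v", "x"]

Answer: ["v", "x"]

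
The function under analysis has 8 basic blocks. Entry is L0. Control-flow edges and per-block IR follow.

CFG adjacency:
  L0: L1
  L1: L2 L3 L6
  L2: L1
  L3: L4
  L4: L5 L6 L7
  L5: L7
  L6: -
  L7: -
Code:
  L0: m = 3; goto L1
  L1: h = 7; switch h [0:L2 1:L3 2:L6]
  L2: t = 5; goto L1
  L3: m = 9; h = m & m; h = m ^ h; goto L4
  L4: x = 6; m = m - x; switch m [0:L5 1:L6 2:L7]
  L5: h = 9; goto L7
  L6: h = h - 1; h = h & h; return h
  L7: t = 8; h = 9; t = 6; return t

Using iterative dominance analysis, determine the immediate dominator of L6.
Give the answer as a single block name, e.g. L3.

idom tree: L1←L0 L2←L1 L3←L1 L4←L3 L5←L4 L6←L1 L7←L4
Dom∩ at merges:
  L1: preds {L0,L2}: {L0} ∩ {L0,L1,L2} = {L0}; idom=L0
  L6: preds {L1,L4}: {L0,L1} ∩ {L0,L1,L3,L4} = {L0,L1}; idom=L1
  L7: preds {L4,L5}: {L0,L1,L3,L4} ∩ {L0,L1,L3,L4,L5} = {L0,L1,L3,L4}; idom=L4

idom(L6) = L1

Answer: L1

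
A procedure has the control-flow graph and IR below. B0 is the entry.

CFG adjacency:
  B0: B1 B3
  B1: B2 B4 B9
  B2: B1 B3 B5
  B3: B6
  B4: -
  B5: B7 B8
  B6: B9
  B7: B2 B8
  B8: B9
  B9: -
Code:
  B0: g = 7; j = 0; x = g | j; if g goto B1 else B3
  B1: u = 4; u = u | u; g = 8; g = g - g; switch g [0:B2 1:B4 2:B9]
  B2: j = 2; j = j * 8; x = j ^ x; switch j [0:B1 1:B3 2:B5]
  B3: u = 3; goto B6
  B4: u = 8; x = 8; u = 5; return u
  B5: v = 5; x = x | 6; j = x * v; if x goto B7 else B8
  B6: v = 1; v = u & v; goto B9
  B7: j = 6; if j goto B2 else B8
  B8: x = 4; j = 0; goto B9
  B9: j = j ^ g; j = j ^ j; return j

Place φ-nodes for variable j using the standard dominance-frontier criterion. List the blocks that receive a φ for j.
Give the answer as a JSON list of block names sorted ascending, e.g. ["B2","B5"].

Answer: ["B1", "B2", "B3", "B8", "B9"]

Working:
idom tree: B1←B0 B2←B1 B3←B0 B4←B1 B5←B2 B6←B3 B7←B5 B8←B5 B9←B0
Join-block Dom:
  B1: preds {B0,B2}: {B0} ∩ {B0,B1,B2} = {B0}; idom=B0
  B2: preds {B1,B7}: {B0,B1} ∩ {B0,B1,B2,B5,B7} = {B0,B1}; idom=B1
  B3: preds {B0,B2}: {B0} ∩ {B0,B1,B2} = {B0}; idom=B0
  B8: preds {B5,B7}: {B0,B1,B2,B5} ∩ {B0,B1,B2,B5,B7} = {B0,B1,B2,B5}; idom=B5
  B9: preds {B1,B6,B8}: {B0,B1} ∩ {B0,B3,B6} ∩ {B0,B1,B2,B5,B8} = {B0}; idom=B0

DF derivation:
  B1←B0: walk · to B0
  B1←B2: walk B2→B1 to B0
  B2←B1: walk · to B1
  B2←B7: walk B7→B5→B2 to B1
  B3←B0: walk · to B0
  B3←B2: walk B2→B1 to B0
  B8←B5: walk · to B5
  B8←B7: walk B7 to B5
  B9←B1: walk B1 to B0
  B9←B6: walk B6→B3 to B0
  B9←B8: walk B8→B5→B2→B1 to B0
  DF(B0)=∅
  DF(B1)={B1,B3,B9}
  DF(B2)={B1,B2,B3,B9}
  DF(B3)={B9}
  DF(B4)=∅
  DF(B5)={B2,B9}
  DF(B6)={B9}
  DF(B7)={B2,B8}
  DF(B8)={B9}
  DF(B9)=∅

φ for j: defs {B0,B2,B5,B7,B8,B9}
  DF⁺ = {B1,B2,B3,B8,B9}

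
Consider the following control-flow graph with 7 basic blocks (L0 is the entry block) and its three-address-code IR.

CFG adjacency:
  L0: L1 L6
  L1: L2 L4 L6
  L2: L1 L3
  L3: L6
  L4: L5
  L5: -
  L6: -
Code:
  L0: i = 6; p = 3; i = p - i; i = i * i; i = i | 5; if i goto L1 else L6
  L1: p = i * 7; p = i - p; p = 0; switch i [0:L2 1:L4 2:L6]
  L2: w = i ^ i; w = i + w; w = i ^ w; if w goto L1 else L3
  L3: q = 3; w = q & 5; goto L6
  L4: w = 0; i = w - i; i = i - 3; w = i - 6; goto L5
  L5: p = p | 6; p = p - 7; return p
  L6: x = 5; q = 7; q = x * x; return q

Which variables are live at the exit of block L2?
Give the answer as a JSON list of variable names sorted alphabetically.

Answer: ["i"]

Working:
Block summaries:
  L0 def {i,p} use ∅
  L1 def {p} use {i}
  L2 def {w} use {i}
  L3 def {q,w} use ∅
  L4 def {i,w} use {i}
  L5 def {p} use {p}
  L6 def {q,x} use ∅

Backward fixpoint:
  L0: in=∅ out={i}
  L1: in={i} out={i,p}
  L2: in={i} out={i}
  L3: in=∅ out=∅
  L4: in={i,p} out={p}
  L5: in={p} out=∅
  L6: in=∅ out=∅

live-out(L2) = ["i"]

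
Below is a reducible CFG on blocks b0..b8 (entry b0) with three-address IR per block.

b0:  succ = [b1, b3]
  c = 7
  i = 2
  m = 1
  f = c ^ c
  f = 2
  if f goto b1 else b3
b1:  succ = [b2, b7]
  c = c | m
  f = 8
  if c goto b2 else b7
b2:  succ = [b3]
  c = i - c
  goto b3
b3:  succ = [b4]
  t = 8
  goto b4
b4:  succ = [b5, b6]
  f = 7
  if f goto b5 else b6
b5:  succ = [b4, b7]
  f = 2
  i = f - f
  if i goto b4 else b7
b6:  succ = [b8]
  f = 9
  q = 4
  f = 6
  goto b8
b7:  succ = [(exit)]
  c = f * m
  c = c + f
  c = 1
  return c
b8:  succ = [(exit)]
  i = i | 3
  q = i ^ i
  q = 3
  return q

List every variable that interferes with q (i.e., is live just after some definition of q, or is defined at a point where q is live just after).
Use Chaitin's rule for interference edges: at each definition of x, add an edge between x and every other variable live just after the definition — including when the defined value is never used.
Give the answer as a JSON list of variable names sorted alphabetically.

Answer: ["i"]

Analysis:
def/use:
  b0: def={c,f,i,m} ue=∅
  b1: def={c,f} ue={c,m}
  b2: def={c} ue={c,i}
  b3: def={t} ue=∅
  b4: def={f} ue=∅
  b5: def={f,i} ue=∅
  b6: def={f,q} ue=∅
  b7: def={c} ue={f,m}
  b8: def={i,q} ue={i}

Backward fixpoint:
  b0: in=∅ out={c,i,m}
  b1: in={c,i,m} out={c,f,i,m}
  b2: in={c,i,m} out={i,m}
  b3: in={i,m} out={i,m}
  b4: in={i,m} out={i,m}
  b5: in={m} out={f,i,m}
  b6: in={i} out={i}
  b7: in={f,m} out=∅
  b8: in={i} out=∅

Interference:
  c — {f,i,m}
  f — {c,i,m}
  i — {c,f,m,q,t}
  m — {c,f,i,t}
  q — {i}
  t — {i,m}

N(q) = ["i"]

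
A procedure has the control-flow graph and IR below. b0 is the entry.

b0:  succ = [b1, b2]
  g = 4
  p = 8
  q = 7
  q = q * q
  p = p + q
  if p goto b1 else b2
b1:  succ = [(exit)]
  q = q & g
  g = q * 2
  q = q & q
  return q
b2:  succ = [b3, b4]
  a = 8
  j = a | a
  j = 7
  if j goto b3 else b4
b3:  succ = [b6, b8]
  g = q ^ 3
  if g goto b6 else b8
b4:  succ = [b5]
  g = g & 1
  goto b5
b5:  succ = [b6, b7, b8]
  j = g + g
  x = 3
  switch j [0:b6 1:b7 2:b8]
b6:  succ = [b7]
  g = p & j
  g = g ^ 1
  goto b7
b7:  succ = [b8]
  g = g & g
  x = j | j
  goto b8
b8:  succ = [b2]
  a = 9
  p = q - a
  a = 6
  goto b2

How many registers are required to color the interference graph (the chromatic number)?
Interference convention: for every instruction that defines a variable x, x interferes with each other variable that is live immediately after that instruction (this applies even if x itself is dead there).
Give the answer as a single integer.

def/use:
  b0: def={g,p,q} ue=∅
  b1: def={g,q} ue={g,q}
  b2: def={a,j} ue=∅
  b3: def={g} ue={q}
  b4: def={g} ue={g}
  b5: def={j,x} ue={g}
  b6: def={g} ue={j,p}
  b7: def={g,x} ue={g,j}
  b8: def={a,p} ue={q}

Backward fixpoint:
  live b0: ∅→{g,p,q}
  live b1: {g,q}→∅
  live b2: {g,p,q}→{g,j,p,q}
  live b3: {j,p,q}→{g,j,p,q}
  live b4: {g,p,q}→{g,p,q}
  live b5: {g,p,q}→{g,j,p,q}
  live b6: {j,p,q}→{g,j,q}
  live b7: {g,j,q}→{g,q}
  live b8: {g,q}→{g,p,q}

Conflict graph:
  a — {g,p,q}
  g — {a,j,p,q,x}
  j — {g,p,q,x}
  p — {a,g,j,q,x}
  q — {a,g,j,p,x}
  x — {g,j,p,q}

Registers:
  {g,j,p,q,x} pairwise interfere (5-clique) ⇒ χ ≥ 5
  assign a→r3 g→r0 j→r3 p→r1 q→r2 x→r4 — no edge inside a register ⇒ χ ≤ 5
  χ = 5

Answer: 5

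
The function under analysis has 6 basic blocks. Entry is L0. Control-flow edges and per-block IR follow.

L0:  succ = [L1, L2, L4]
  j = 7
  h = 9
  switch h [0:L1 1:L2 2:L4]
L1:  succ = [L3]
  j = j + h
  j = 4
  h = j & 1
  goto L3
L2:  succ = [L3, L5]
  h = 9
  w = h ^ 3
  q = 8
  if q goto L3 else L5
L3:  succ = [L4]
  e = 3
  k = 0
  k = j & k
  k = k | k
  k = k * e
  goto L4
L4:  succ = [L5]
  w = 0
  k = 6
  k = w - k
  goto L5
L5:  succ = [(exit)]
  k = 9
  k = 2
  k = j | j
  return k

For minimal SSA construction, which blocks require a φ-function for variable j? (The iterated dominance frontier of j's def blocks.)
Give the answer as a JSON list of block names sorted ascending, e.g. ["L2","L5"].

idom tree: L1←L0 L2←L0 L3←L0 L4←L0 L5←L0
Dom∩ at merges:
  L3: preds {L1,L2}: {L0,L1} ∩ {L0,L2} = {L0}; idom=L0
  L4: preds {L0,L3}: {L0} ∩ {L0,L3} = {L0}; idom=L0
  L5: preds {L2,L4}: {L0,L2} ∩ {L0,L4} = {L0}; idom=L0

Frontier:
  L3←L1: walk L1 to L0
  L3←L2: walk L2 to L0
  L4←L0: walk · to L0
  L4←L3: walk L3 to L0
  L5←L2: walk L2 to L0
  L5←L4: walk L4 to L0
  DF(L0)=∅
  DF(L1)={L3}
  DF(L2)={L3,L5}
  DF(L3)={L4}
  DF(L4)={L5}
  DF(L5)=∅

φ for j: defs {L0,L1}
  DF⁺ = {L3,L4,L5}

Answer: ["L3", "L4", "L5"]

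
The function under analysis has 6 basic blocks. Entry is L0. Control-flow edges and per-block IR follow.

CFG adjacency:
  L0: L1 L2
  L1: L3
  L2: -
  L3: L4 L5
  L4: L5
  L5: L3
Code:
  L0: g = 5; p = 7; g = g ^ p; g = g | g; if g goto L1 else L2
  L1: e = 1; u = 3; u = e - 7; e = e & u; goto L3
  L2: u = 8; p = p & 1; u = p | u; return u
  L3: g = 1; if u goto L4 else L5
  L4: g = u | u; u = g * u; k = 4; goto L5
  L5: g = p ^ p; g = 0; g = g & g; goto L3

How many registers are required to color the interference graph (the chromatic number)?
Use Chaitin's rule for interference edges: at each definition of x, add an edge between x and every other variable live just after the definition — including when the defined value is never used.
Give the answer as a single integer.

Answer: 3

Analysis:
Block summaries:
  L0: {g,p} / ∅
  L1: {e,u} / ∅
  L2: {p,u} / {p}
  L3: {g} / {u}
  L4: {g,k,u} / {u}
  L5: {g} / {p}

Backward fixpoint:
  L0: in=∅ out={p}
  L1: in={p} out={p,u}
  L2: in={p} out=∅
  L3: in={p,u} out={p,u}
  L4: in={p,u} out={p,u}
  L5: in={p,u} out={p,u}

Interference:
  e: {p,u}
  g: {p,u}
  k: {p,u}
  p: {e,g,k,u}
  u: {e,g,k,p}

Chromatic number:
  lower bound: {e,p,u} mutually conflict ⇒ χ ≥ 3
  assign e→r2 g→r2 k→r2 p→r0 u→r1 — no edge inside a register ⇒ χ ≤ 3
  χ = 3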